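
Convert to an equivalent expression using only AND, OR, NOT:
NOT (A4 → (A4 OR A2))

A4 AND NOT (A4 OR A2)
(Negated implication: NOT(A → B) = A AND NOT B)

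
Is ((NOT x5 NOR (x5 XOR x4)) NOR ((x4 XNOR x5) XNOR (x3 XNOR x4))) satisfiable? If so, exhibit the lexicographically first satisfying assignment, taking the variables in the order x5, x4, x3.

x5=0, x4=0, x3=1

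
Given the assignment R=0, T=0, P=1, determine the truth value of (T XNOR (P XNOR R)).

Substituting: (0 XNOR (1 XNOR 0))
= 1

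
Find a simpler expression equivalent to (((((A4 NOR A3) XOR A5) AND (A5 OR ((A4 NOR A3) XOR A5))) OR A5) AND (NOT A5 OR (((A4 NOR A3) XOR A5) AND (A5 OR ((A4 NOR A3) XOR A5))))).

By distribution ((E OR v) AND (E OR NOT v) = E) then absorption (E AND (E OR v) = E):
= ((A4 NOR A3) XOR A5)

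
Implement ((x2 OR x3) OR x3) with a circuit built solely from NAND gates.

((((x2 NAND x2) NAND (x3 NAND x3)) NAND ((x2 NAND x2) NAND (x3 NAND x3))) NAND (x3 NAND x3))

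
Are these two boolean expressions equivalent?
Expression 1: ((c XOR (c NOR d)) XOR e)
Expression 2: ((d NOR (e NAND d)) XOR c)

No. Counterexample: with d=0, e=0, c=0, Expression 1 = 1 but Expression 2 = 0.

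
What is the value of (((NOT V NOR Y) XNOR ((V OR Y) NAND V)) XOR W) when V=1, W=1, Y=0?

Substituting: (((NOT 1 NOR 0) XNOR ((1 OR 0) NAND 1)) XOR 1)
= 1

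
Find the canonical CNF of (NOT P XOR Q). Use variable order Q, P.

(Q OR NOT P) AND (NOT Q OR P)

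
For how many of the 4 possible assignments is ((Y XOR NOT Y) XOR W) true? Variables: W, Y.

Satisfying assignments: (0,0), (0,1)
Count: 2 out of 4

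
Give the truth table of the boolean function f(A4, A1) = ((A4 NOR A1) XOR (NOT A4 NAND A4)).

A4 | A1 | Output
----------------
0 | 0 | 0
0 | 1 | 1
1 | 0 | 1
1 | 1 | 1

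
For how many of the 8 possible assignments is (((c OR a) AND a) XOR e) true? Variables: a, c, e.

Satisfying assignments: (0,0,1), (0,1,1), (1,0,0), (1,1,0)
Count: 4 out of 8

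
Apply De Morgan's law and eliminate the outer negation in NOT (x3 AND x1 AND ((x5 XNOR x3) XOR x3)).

NOT x3 OR NOT x1 OR NOT ((x5 XNOR x3) XOR x3)
De Morgan's: NOT(AND of terms) = OR of negations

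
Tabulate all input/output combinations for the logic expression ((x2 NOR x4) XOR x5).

x4 | x5 | x2 | Output
---------------------
0 | 0 | 0 | 1
0 | 0 | 1 | 0
0 | 1 | 0 | 0
0 | 1 | 1 | 1
1 | 0 | 0 | 0
1 | 0 | 1 | 0
1 | 1 | 0 | 1
1 | 1 | 1 | 1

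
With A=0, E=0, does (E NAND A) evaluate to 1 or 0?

Substituting: (0 NAND 0)
= 1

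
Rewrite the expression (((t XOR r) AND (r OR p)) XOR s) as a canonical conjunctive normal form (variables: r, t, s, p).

(r OR t OR s OR p) AND (r OR t OR s OR NOT p) AND (r OR NOT t OR s OR p) AND (r OR NOT t OR NOT s OR NOT p) AND (NOT r OR t OR NOT s OR p) AND (NOT r OR t OR NOT s OR NOT p) AND (NOT r OR NOT t OR s OR p) AND (NOT r OR NOT t OR s OR NOT p)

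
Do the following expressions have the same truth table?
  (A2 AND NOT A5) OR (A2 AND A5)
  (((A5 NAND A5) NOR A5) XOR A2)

Yes, they are equivalent — the two output columns agree on all 4 assignments:
A2 | A5 | Expression 1 | Expression 2
-------------------------------------
0 | 0 | 0 | 0
0 | 1 | 0 | 0
1 | 0 | 1 | 1
1 | 1 | 1 | 1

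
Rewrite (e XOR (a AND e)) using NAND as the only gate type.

((e NAND (e NAND ((a NAND e) NAND (a NAND e)))) NAND (((a NAND e) NAND (a NAND e)) NAND (e NAND ((a NAND e) NAND (a NAND e)))))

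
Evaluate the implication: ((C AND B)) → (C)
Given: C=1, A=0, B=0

Antecedent ((C AND B)) = 0; consequent (C) = 1.
0 → 1 = 1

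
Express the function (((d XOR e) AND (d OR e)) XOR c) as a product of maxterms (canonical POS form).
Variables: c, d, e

ΠM(0, 3, 5, 6) = (c OR d OR e) AND (c OR NOT d OR NOT e) AND (NOT c OR d OR NOT e) AND (NOT c OR NOT d OR e)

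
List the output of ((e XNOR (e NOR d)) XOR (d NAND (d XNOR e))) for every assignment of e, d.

e | d | Output
--------------
0 | 0 | 1
0 | 1 | 0
1 | 0 | 1
1 | 1 | 0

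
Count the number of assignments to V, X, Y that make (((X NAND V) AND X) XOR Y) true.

Satisfying assignments: (0,0,1), (0,1,0), (1,0,1), (1,1,1)
Count: 4 out of 8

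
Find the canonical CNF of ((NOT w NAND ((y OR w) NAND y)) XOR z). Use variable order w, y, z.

(w OR y OR z) AND (w OR NOT y OR NOT z) AND (NOT w OR y OR NOT z) AND (NOT w OR NOT y OR NOT z)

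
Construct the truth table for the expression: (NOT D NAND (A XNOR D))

A | D | Output
--------------
0 | 0 | 0
0 | 1 | 1
1 | 0 | 1
1 | 1 | 1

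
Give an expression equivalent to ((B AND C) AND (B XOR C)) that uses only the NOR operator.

((((B NOR B) NOR (C NOR C)) NOR ((B NOR B) NOR (C NOR C))) NOR (((((B NOR C) NOR (B NOR C)) NOR ((B NOR C) NOR (B NOR C))) NOR ((((B NOR B) NOR (C NOR C)) NOR ((B NOR B) NOR (C NOR C))) NOR (((B NOR B) NOR (C NOR C)) NOR ((B NOR B) NOR (C NOR C))))) NOR ((((B NOR C) NOR (B NOR C)) NOR ((B NOR C) NOR (B NOR C))) NOR ((((B NOR B) NOR (C NOR C)) NOR ((B NOR B) NOR (C NOR C))) NOR (((B NOR B) NOR (C NOR C)) NOR ((B NOR B) NOR (C NOR C)))))))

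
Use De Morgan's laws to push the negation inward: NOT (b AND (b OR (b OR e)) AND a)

NOT b OR NOT (b OR (b OR e)) OR NOT a
De Morgan's: NOT(AND of terms) = OR of negations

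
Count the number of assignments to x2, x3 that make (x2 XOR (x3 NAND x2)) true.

Satisfying assignments: (0,0), (0,1), (1,1)
Count: 3 out of 4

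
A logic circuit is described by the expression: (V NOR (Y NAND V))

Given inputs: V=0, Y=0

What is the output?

Substituting: (0 NOR (0 NAND 0))
= 0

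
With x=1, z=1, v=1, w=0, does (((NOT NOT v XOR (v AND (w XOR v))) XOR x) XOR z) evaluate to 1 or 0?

Substituting: (((NOT NOT 1 XOR (1 AND (0 XOR 1))) XOR 1) XOR 1)
= 0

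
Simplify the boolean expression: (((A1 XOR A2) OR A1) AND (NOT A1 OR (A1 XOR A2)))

By distribution ((E OR v) AND (E OR NOT v) = E):
= (A1 XOR A2)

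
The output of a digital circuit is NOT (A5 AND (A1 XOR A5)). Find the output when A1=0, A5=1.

Substituting: NOT (1 AND (0 XOR 1))
= 0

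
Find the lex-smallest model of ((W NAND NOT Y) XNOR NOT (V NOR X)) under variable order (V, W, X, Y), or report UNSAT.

V=0, W=0, X=1, Y=0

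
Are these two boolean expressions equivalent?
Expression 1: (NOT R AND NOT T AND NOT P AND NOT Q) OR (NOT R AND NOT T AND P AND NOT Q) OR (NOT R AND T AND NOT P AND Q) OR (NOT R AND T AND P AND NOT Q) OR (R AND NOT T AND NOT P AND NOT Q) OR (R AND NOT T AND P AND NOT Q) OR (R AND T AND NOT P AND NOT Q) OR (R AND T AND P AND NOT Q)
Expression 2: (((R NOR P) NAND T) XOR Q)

Yes, they are equivalent — the two output columns agree on all 16 assignments:
R | T | P | Q | Expression 1 | Expression 2
-------------------------------------------
0 | 0 | 0 | 0 | 1 | 1
0 | 0 | 0 | 1 | 0 | 0
0 | 0 | 1 | 0 | 1 | 1
0 | 0 | 1 | 1 | 0 | 0
0 | 1 | 0 | 0 | 0 | 0
0 | 1 | 0 | 1 | 1 | 1
0 | 1 | 1 | 0 | 1 | 1
0 | 1 | 1 | 1 | 0 | 0
1 | 0 | 0 | 0 | 1 | 1
1 | 0 | 0 | 1 | 0 | 0
1 | 0 | 1 | 0 | 1 | 1
1 | 0 | 1 | 1 | 0 | 0
1 | 1 | 0 | 0 | 1 | 1
1 | 1 | 0 | 1 | 0 | 0
1 | 1 | 1 | 0 | 1 | 1
1 | 1 | 1 | 1 | 0 | 0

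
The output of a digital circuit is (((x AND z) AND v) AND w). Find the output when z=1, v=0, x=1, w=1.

Substituting: (((1 AND 1) AND 0) AND 1)
= 0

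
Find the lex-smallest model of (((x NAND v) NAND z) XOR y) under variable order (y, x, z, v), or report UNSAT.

y=0, x=0, z=0, v=0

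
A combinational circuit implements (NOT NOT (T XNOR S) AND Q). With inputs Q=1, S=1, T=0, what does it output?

Substituting: (NOT NOT (0 XNOR 1) AND 1)
= 0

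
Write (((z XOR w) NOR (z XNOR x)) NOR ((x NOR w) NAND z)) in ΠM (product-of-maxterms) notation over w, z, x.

ΠM(0, 1, 3, 4, 5, 6, 7) = (w OR z OR x) AND (w OR z OR NOT x) AND (w OR NOT z OR NOT x) AND (NOT w OR z OR x) AND (NOT w OR z OR NOT x) AND (NOT w OR NOT z OR x) AND (NOT w OR NOT z OR NOT x)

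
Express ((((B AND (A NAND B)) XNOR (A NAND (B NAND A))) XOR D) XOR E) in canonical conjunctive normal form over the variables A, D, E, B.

(A OR D OR E OR B) AND (A OR D OR NOT E OR NOT B) AND (A OR NOT D OR E OR NOT B) AND (A OR NOT D OR NOT E OR B) AND (NOT A OR D OR E OR NOT B) AND (NOT A OR D OR NOT E OR B) AND (NOT A OR NOT D OR E OR B) AND (NOT A OR NOT D OR NOT E OR NOT B)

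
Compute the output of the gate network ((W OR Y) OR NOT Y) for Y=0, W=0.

Substituting: ((0 OR 0) OR NOT 0)
= 1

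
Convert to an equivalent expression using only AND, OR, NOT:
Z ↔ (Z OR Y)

(Z AND (Z OR Y)) OR (NOT Z AND NOT (Z OR Y))
(Biconditional = both true or both false)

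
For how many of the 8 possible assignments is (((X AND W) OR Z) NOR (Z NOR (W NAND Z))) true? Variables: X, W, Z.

Satisfying assignments: (0,0,0), (0,1,0), (1,0,0)
Count: 3 out of 8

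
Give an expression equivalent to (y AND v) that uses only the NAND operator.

((y NAND v) NAND (y NAND v))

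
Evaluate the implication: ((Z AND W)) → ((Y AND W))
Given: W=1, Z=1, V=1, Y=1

Antecedent ((Z AND W)) = 1; consequent ((Y AND W)) = 1.
1 → 1 = 1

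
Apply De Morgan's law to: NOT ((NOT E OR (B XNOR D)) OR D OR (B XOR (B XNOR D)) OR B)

NOT (NOT E OR (B XNOR D)) AND NOT D AND NOT (B XOR (B XNOR D)) AND NOT B
De Morgan's: NOT(OR of terms) = AND of negations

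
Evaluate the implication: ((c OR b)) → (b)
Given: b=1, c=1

Antecedent ((c OR b)) = 1; consequent (b) = 1.
1 → 1 = 1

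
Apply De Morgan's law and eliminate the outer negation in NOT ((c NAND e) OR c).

NOT (c NAND e) AND NOT c
De Morgan's: NOT(OR of terms) = AND of negations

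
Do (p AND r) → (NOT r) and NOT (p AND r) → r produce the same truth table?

No, Inverse is not equivalent to original (counterexample: r=0, p=0)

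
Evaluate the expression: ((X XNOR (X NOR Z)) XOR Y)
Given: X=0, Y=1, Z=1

Substituting: ((0 XNOR (0 NOR 1)) XOR 1)
= 0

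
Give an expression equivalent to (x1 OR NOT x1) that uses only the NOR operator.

((x1 NOR (x1 NOR x1)) NOR (x1 NOR (x1 NOR x1)))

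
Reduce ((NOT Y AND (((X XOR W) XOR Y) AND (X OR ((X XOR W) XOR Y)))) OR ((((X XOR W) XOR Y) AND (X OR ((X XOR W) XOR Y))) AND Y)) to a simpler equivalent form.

By distribution ((E AND v) OR (E AND NOT v) = E) then absorption (E AND (E OR v) = E):
= ((X XOR W) XOR Y)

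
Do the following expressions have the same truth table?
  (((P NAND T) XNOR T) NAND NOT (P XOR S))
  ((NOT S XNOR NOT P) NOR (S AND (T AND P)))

No. Counterexample: with P=0, S=0, T=0, Expression 1 = 1 but Expression 2 = 0.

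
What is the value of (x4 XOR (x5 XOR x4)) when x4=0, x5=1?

Substituting: (0 XOR (1 XOR 0))
= 1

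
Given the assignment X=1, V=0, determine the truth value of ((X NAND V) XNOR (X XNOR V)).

Substituting: ((1 NAND 0) XNOR (1 XNOR 0))
= 0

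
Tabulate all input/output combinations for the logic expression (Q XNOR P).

Q | P | Output
--------------
0 | 0 | 1
0 | 1 | 0
1 | 0 | 0
1 | 1 | 1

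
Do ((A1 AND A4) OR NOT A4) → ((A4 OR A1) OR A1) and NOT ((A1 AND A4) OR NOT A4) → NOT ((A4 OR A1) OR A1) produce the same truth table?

No, Inverse is not equivalent to original (counterexample: A1=0, A4=0)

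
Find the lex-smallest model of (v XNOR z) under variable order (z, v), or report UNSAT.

z=0, v=0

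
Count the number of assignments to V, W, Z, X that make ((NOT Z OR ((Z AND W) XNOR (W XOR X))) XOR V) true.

Satisfying assignments: (0,0,0,0), (0,0,0,1), (0,0,1,0), (0,1,0,0), (0,1,0,1), (0,1,1,0), (1,0,1,1), (1,1,1,1)
Count: 8 out of 16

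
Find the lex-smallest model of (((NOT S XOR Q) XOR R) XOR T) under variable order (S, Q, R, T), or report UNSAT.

S=0, Q=0, R=0, T=0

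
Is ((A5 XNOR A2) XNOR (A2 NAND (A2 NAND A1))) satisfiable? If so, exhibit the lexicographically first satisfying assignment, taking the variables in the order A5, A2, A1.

A5=0, A2=0, A1=0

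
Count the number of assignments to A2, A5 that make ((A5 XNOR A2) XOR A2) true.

Satisfying assignments: (0,0), (1,0)
Count: 2 out of 4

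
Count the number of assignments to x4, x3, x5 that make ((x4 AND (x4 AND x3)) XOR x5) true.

Satisfying assignments: (0,0,1), (0,1,1), (1,0,1), (1,1,0)
Count: 4 out of 8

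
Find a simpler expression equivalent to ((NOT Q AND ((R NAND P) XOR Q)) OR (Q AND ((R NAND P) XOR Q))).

By distribution ((E AND v) OR (E AND NOT v) = E):
= ((R NAND P) XOR Q)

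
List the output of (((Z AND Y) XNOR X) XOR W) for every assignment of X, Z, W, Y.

X | Z | W | Y | Output
----------------------
0 | 0 | 0 | 0 | 1
0 | 0 | 0 | 1 | 1
0 | 0 | 1 | 0 | 0
0 | 0 | 1 | 1 | 0
0 | 1 | 0 | 0 | 1
0 | 1 | 0 | 1 | 0
0 | 1 | 1 | 0 | 0
0 | 1 | 1 | 1 | 1
1 | 0 | 0 | 0 | 0
1 | 0 | 0 | 1 | 0
1 | 0 | 1 | 0 | 1
1 | 0 | 1 | 1 | 1
1 | 1 | 0 | 0 | 0
1 | 1 | 0 | 1 | 1
1 | 1 | 1 | 0 | 1
1 | 1 | 1 | 1 | 0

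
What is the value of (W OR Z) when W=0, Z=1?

Substituting: (0 OR 1)
= 1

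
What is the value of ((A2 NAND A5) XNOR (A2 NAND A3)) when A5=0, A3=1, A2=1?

Substituting: ((1 NAND 0) XNOR (1 NAND 1))
= 0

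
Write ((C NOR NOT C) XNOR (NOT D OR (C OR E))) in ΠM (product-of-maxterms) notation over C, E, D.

ΠM(0, 2, 3, 4, 5, 6, 7) = (C OR E OR D) AND (C OR NOT E OR D) AND (C OR NOT E OR NOT D) AND (NOT C OR E OR D) AND (NOT C OR E OR NOT D) AND (NOT C OR NOT E OR D) AND (NOT C OR NOT E OR NOT D)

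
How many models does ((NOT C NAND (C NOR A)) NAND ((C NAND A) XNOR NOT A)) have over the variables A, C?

Satisfying assignments: (0,0), (1,0)
Count: 2 out of 4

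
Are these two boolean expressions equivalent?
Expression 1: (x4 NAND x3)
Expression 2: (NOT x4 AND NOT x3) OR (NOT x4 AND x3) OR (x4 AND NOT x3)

Yes, they are equivalent — the two output columns agree on all 4 assignments:
x4 | x3 | Expression 1 | Expression 2
-------------------------------------
0 | 0 | 1 | 1
0 | 1 | 1 | 1
1 | 0 | 1 | 1
1 | 1 | 0 | 0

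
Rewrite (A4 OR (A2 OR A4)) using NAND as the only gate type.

((A4 NAND A4) NAND (((A2 NAND A2) NAND (A4 NAND A4)) NAND ((A2 NAND A2) NAND (A4 NAND A4))))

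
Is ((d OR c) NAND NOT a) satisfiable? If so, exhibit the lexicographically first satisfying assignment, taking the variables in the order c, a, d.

c=0, a=0, d=0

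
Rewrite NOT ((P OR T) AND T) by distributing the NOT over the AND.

NOT (P OR T) OR NOT T
De Morgan's: NOT(AND of terms) = OR of negations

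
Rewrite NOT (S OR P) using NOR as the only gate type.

(((S NOR P) NOR (S NOR P)) NOR ((S NOR P) NOR (S NOR P)))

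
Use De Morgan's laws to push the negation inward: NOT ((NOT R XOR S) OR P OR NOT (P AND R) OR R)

NOT (NOT R XOR S) AND NOT P AND (P AND R) AND NOT R
De Morgan's: NOT(OR of terms) = AND of negations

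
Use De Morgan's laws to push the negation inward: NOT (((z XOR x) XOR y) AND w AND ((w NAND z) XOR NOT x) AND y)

NOT ((z XOR x) XOR y) OR NOT w OR NOT ((w NAND z) XOR NOT x) OR NOT y
De Morgan's: NOT(AND of terms) = OR of negations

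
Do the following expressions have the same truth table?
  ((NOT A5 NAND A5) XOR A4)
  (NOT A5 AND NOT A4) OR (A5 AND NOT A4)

Yes, they are equivalent — the two output columns agree on all 4 assignments:
A5 | A4 | Expression 1 | Expression 2
-------------------------------------
0 | 0 | 1 | 1
0 | 1 | 0 | 0
1 | 0 | 1 | 1
1 | 1 | 0 | 0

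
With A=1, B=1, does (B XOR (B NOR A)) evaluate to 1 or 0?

Substituting: (1 XOR (1 NOR 1))
= 1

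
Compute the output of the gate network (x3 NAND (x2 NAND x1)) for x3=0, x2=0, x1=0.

Substituting: (0 NAND (0 NAND 0))
= 1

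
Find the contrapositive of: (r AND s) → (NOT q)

Contrapositive: q → NOT (r AND s)
Note: A statement and its contrapositive are logically equivalent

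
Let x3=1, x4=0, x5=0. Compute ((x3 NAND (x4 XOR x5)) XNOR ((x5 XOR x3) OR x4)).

Substituting: ((1 NAND (0 XOR 0)) XNOR ((0 XOR 1) OR 0))
= 1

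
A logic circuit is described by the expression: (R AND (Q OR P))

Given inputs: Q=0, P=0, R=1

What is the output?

Substituting: (1 AND (0 OR 0))
= 0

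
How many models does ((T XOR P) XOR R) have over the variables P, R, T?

Satisfying assignments: (0,0,1), (0,1,0), (1,0,0), (1,1,1)
Count: 4 out of 8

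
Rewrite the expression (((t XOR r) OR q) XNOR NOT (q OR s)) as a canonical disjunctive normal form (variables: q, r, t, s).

(NOT q AND NOT r AND NOT t AND s) OR (NOT q AND NOT r AND t AND NOT s) OR (NOT q AND r AND NOT t AND NOT s) OR (NOT q AND r AND t AND s)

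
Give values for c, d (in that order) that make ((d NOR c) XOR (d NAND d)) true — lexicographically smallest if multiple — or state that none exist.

c=1, d=0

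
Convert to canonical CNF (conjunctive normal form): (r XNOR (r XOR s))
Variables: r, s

(r OR NOT s) AND (NOT r OR NOT s)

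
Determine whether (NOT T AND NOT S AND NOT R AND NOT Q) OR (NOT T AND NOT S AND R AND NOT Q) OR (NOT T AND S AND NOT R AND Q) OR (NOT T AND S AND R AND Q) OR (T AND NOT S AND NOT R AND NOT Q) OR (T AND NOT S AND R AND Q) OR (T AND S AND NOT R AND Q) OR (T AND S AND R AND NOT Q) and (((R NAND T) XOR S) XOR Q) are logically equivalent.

Yes, they are equivalent — the two output columns agree on all 16 assignments:
T | S | R | Q | Expression 1 | Expression 2
-------------------------------------------
0 | 0 | 0 | 0 | 1 | 1
0 | 0 | 0 | 1 | 0 | 0
0 | 0 | 1 | 0 | 1 | 1
0 | 0 | 1 | 1 | 0 | 0
0 | 1 | 0 | 0 | 0 | 0
0 | 1 | 0 | 1 | 1 | 1
0 | 1 | 1 | 0 | 0 | 0
0 | 1 | 1 | 1 | 1 | 1
1 | 0 | 0 | 0 | 1 | 1
1 | 0 | 0 | 1 | 0 | 0
1 | 0 | 1 | 0 | 0 | 0
1 | 0 | 1 | 1 | 1 | 1
1 | 1 | 0 | 0 | 0 | 0
1 | 1 | 0 | 1 | 1 | 1
1 | 1 | 1 | 0 | 1 | 1
1 | 1 | 1 | 1 | 0 | 0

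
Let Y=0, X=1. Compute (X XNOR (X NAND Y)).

Substituting: (1 XNOR (1 NAND 0))
= 1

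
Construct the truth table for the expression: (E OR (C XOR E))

E | C | Output
--------------
0 | 0 | 0
0 | 1 | 1
1 | 0 | 1
1 | 1 | 1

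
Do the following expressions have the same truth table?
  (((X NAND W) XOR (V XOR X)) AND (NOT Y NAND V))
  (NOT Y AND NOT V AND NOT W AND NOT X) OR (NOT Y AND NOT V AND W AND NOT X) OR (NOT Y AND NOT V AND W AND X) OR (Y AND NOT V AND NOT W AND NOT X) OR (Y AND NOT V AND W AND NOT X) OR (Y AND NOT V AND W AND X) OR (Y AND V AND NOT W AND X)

Yes, they are equivalent — the two output columns agree on all 16 assignments:
Y | V | W | X | Expression 1 | Expression 2
-------------------------------------------
0 | 0 | 0 | 0 | 1 | 1
0 | 0 | 0 | 1 | 0 | 0
0 | 0 | 1 | 0 | 1 | 1
0 | 0 | 1 | 1 | 1 | 1
0 | 1 | 0 | 0 | 0 | 0
0 | 1 | 0 | 1 | 0 | 0
0 | 1 | 1 | 0 | 0 | 0
0 | 1 | 1 | 1 | 0 | 0
1 | 0 | 0 | 0 | 1 | 1
1 | 0 | 0 | 1 | 0 | 0
1 | 0 | 1 | 0 | 1 | 1
1 | 0 | 1 | 1 | 1 | 1
1 | 1 | 0 | 0 | 0 | 0
1 | 1 | 0 | 1 | 1 | 1
1 | 1 | 1 | 0 | 0 | 0
1 | 1 | 1 | 1 | 0 | 0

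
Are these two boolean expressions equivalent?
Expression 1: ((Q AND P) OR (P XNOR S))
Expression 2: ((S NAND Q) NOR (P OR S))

No. Counterexample: with S=0, P=0, Q=0, Expression 1 = 1 but Expression 2 = 0.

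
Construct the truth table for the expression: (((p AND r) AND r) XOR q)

r | p | q | Output
------------------
0 | 0 | 0 | 0
0 | 0 | 1 | 1
0 | 1 | 0 | 0
0 | 1 | 1 | 1
1 | 0 | 0 | 0
1 | 0 | 1 | 1
1 | 1 | 0 | 1
1 | 1 | 1 | 0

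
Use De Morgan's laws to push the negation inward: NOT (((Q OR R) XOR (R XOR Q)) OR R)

NOT ((Q OR R) XOR (R XOR Q)) AND NOT R
De Morgan's: NOT(OR of terms) = AND of negations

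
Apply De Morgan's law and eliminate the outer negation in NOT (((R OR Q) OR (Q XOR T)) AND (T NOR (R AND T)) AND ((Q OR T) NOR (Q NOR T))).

NOT ((R OR Q) OR (Q XOR T)) OR NOT (T NOR (R AND T)) OR NOT ((Q OR T) NOR (Q NOR T))
De Morgan's: NOT(AND of terms) = OR of negations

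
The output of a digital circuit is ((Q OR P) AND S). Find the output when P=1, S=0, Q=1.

Substituting: ((1 OR 1) AND 0)
= 0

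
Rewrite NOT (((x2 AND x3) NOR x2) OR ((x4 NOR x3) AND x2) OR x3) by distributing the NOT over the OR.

NOT ((x2 AND x3) NOR x2) AND NOT ((x4 NOR x3) AND x2) AND NOT x3
De Morgan's: NOT(OR of terms) = AND of negations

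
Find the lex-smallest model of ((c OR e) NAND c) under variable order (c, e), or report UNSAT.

c=0, e=0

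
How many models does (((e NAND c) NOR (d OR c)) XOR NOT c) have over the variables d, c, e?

Satisfying assignments: (0,0,0), (0,0,1), (1,0,0), (1,0,1)
Count: 4 out of 8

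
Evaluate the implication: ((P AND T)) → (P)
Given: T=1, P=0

Antecedent ((P AND T)) = 0; consequent (P) = 0.
0 → 0 = 1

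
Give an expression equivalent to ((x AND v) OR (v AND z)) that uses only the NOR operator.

((((x NOR x) NOR (v NOR v)) NOR ((v NOR v) NOR (z NOR z))) NOR (((x NOR x) NOR (v NOR v)) NOR ((v NOR v) NOR (z NOR z))))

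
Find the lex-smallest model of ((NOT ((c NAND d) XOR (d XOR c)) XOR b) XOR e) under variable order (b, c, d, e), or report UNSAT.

b=0, c=0, d=0, e=1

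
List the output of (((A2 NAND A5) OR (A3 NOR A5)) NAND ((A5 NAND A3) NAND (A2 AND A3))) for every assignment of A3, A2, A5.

A3 | A2 | A5 | Output
---------------------
0 | 0 | 0 | 0
0 | 0 | 1 | 0
0 | 1 | 0 | 0
0 | 1 | 1 | 1
1 | 0 | 0 | 0
1 | 0 | 1 | 0
1 | 1 | 0 | 1
1 | 1 | 1 | 1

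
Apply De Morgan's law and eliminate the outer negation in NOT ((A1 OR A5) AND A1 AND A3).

NOT (A1 OR A5) OR NOT A1 OR NOT A3
De Morgan's: NOT(AND of terms) = OR of negations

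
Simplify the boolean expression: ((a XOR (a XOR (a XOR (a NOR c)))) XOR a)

By XOR self-cancellation ((E XOR v) XOR v = E) then XOR self-cancellation ((E XOR v) XOR v = E):
= (a NOR c)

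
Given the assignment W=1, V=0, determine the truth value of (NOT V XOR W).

Substituting: (NOT 0 XOR 1)
= 0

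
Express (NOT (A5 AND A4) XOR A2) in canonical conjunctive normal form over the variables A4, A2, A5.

(A4 OR NOT A2 OR A5) AND (A4 OR NOT A2 OR NOT A5) AND (NOT A4 OR A2 OR NOT A5) AND (NOT A4 OR NOT A2 OR A5)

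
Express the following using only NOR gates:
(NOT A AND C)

(((A NOR A) NOR (A NOR A)) NOR (C NOR C))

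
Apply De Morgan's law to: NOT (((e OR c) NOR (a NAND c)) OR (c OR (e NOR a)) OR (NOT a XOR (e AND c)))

NOT ((e OR c) NOR (a NAND c)) AND NOT (c OR (e NOR a)) AND NOT (NOT a XOR (e AND c))
De Morgan's: NOT(OR of terms) = AND of negations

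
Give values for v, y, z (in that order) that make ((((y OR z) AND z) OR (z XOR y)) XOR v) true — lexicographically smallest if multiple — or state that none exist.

v=0, y=0, z=1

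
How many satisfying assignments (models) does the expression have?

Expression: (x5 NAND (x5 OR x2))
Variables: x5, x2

Satisfying assignments: (0,0), (0,1)
Count: 2 out of 4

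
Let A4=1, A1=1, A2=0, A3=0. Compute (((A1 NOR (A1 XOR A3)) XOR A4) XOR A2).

Substituting: (((1 NOR (1 XOR 0)) XOR 1) XOR 0)
= 1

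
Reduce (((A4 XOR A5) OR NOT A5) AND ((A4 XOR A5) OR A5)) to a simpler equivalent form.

By distribution ((E OR v) AND (E OR NOT v) = E):
= (A4 XOR A5)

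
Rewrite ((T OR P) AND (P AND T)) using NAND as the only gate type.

((((T NAND T) NAND (P NAND P)) NAND ((P NAND T) NAND (P NAND T))) NAND (((T NAND T) NAND (P NAND P)) NAND ((P NAND T) NAND (P NAND T))))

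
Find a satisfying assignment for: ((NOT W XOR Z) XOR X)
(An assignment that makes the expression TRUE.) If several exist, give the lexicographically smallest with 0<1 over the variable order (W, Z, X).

W=0, Z=0, X=0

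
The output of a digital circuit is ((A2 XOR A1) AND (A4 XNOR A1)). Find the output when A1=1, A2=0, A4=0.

Substituting: ((0 XOR 1) AND (0 XNOR 1))
= 0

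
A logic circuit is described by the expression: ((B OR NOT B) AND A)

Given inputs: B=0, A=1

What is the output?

Substituting: ((0 OR NOT 0) AND 1)
= 1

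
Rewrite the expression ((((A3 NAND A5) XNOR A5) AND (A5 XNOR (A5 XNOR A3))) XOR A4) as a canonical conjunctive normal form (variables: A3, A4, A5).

(A3 OR A4 OR A5) AND (A3 OR A4 OR NOT A5) AND (NOT A3 OR A4 OR A5) AND (NOT A3 OR A4 OR NOT A5)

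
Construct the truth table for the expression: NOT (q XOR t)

q | t | Output
--------------
0 | 0 | 1
0 | 1 | 0
1 | 0 | 0
1 | 1 | 1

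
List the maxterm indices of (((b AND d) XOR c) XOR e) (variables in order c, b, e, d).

ΠM(0, 1, 4, 7, 10, 11, 13, 14) = (c OR b OR e OR d) AND (c OR b OR e OR NOT d) AND (c OR NOT b OR e OR d) AND (c OR NOT b OR NOT e OR NOT d) AND (NOT c OR b OR NOT e OR d) AND (NOT c OR b OR NOT e OR NOT d) AND (NOT c OR NOT b OR e OR NOT d) AND (NOT c OR NOT b OR NOT e OR d)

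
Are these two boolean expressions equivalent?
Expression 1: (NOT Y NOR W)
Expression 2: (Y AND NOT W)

Yes, they are equivalent — the two output columns agree on all 4 assignments:
Y | W | Expression 1 | Expression 2
-----------------------------------
0 | 0 | 0 | 0
0 | 1 | 0 | 0
1 | 0 | 1 | 1
1 | 1 | 0 | 0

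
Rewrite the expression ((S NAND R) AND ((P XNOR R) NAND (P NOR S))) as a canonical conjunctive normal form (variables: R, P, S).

(R OR P OR S) AND (NOT R OR P OR NOT S) AND (NOT R OR NOT P OR NOT S)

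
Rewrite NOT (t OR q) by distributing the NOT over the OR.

NOT t AND NOT q
De Morgan's: NOT(OR of terms) = AND of negations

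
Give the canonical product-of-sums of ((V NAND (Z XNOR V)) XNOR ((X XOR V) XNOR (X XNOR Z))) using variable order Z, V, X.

ΠM(0, 1) = (Z OR V OR X) AND (Z OR V OR NOT X)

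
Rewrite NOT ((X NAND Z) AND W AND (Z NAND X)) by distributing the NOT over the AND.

NOT (X NAND Z) OR NOT W OR NOT (Z NAND X)
De Morgan's: NOT(AND of terms) = OR of negations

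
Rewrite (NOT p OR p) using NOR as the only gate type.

(((p NOR p) NOR p) NOR ((p NOR p) NOR p))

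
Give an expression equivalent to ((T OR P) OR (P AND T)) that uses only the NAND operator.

((((T NAND T) NAND (P NAND P)) NAND ((T NAND T) NAND (P NAND P))) NAND (((P NAND T) NAND (P NAND T)) NAND ((P NAND T) NAND (P NAND T))))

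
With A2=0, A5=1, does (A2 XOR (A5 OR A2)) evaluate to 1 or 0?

Substituting: (0 XOR (1 OR 0))
= 1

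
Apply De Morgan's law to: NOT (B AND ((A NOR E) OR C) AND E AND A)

NOT B OR NOT ((A NOR E) OR C) OR NOT E OR NOT A
De Morgan's: NOT(AND of terms) = OR of negations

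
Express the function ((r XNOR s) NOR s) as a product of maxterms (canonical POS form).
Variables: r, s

ΠM(0, 1, 3) = (r OR s) AND (r OR NOT s) AND (NOT r OR NOT s)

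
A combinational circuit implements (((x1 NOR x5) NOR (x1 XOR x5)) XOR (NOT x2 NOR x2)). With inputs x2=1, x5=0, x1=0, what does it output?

Substituting: (((0 NOR 0) NOR (0 XOR 0)) XOR (NOT 1 NOR 1))
= 0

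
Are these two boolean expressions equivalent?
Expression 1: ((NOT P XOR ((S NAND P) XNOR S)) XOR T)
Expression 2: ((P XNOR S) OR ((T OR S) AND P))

No. Counterexample: with S=0, P=0, T=1, Expression 1 = 0 but Expression 2 = 1.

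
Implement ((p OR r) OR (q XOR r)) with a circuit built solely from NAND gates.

((((p NAND p) NAND (r NAND r)) NAND ((p NAND p) NAND (r NAND r))) NAND (((q NAND (q NAND r)) NAND (r NAND (q NAND r))) NAND ((q NAND (q NAND r)) NAND (r NAND (q NAND r)))))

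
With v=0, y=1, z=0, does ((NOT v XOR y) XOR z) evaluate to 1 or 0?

Substituting: ((NOT 0 XOR 1) XOR 0)
= 0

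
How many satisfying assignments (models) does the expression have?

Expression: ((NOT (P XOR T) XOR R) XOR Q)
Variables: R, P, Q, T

Satisfying assignments: (0,0,0,0), (0,0,1,1), (0,1,0,1), (0,1,1,0), (1,0,0,1), (1,0,1,0), (1,1,0,0), (1,1,1,1)
Count: 8 out of 16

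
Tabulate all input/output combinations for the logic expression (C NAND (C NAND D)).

D | C | Output
--------------
0 | 0 | 1
0 | 1 | 0
1 | 0 | 1
1 | 1 | 1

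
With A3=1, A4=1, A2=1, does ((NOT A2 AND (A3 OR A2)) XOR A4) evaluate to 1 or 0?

Substituting: ((NOT 1 AND (1 OR 1)) XOR 1)
= 1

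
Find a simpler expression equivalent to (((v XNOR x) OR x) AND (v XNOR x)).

By absorption (E AND (E OR v) = E):
= (v XNOR x)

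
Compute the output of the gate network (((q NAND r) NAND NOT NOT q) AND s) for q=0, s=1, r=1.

Substituting: (((0 NAND 1) NAND NOT NOT 0) AND 1)
= 1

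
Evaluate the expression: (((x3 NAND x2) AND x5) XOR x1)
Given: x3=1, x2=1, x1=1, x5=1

Substituting: (((1 NAND 1) AND 1) XOR 1)
= 1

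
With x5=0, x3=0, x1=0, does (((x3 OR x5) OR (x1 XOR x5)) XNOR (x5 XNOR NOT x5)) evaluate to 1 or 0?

Substituting: (((0 OR 0) OR (0 XOR 0)) XNOR (0 XNOR NOT 0))
= 1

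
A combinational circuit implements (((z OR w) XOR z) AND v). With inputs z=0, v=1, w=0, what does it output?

Substituting: (((0 OR 0) XOR 0) AND 1)
= 0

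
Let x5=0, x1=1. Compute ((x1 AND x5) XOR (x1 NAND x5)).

Substituting: ((1 AND 0) XOR (1 NAND 0))
= 1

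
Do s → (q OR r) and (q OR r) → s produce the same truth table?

No, Converse is not equivalent to original (counterexample: r=0, q=0, s=1)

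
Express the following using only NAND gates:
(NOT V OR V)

(((V NAND V) NAND (V NAND V)) NAND (V NAND V))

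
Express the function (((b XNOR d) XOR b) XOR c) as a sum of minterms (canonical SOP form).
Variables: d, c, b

Σm(0, 1, 6, 7) = (NOT d AND NOT c AND NOT b) OR (NOT d AND NOT c AND b) OR (d AND c AND NOT b) OR (d AND c AND b)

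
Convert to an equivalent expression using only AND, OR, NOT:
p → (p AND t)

NOT p OR (p AND t)
(Implication elimination: A → B = NOT A OR B)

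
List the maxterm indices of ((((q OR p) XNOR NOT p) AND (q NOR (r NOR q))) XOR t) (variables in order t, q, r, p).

ΠM(0, 1, 2, 3, 4, 5, 6, 7) = (t OR q OR r OR p) AND (t OR q OR r OR NOT p) AND (t OR q OR NOT r OR p) AND (t OR q OR NOT r OR NOT p) AND (t OR NOT q OR r OR p) AND (t OR NOT q OR r OR NOT p) AND (t OR NOT q OR NOT r OR p) AND (t OR NOT q OR NOT r OR NOT p)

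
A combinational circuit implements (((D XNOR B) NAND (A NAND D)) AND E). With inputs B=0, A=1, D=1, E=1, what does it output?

Substituting: (((1 XNOR 0) NAND (1 NAND 1)) AND 1)
= 1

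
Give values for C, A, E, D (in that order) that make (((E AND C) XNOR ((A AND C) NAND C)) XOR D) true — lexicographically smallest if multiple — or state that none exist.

C=0, A=0, E=0, D=1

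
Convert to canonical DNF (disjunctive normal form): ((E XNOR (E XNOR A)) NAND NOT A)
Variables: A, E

(NOT A AND NOT E) OR (NOT A AND E) OR (A AND NOT E) OR (A AND E)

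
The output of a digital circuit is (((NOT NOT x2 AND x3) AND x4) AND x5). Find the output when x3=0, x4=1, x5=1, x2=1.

Substituting: (((NOT NOT 1 AND 0) AND 1) AND 1)
= 0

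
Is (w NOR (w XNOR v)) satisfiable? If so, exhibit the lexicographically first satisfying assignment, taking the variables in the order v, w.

v=1, w=0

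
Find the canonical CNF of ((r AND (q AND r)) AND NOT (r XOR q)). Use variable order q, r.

(q OR r) AND (q OR NOT r) AND (NOT q OR r)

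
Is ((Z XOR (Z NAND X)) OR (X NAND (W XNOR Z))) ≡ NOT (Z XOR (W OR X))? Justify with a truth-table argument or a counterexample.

No. Counterexample: with Z=0, X=0, W=1, Expression 1 = 1 but Expression 2 = 0.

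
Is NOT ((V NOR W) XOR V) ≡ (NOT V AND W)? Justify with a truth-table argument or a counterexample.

Yes, they are equivalent — the two output columns agree on all 4 assignments:
V | W | Expression 1 | Expression 2
-----------------------------------
0 | 0 | 0 | 0
0 | 1 | 1 | 1
1 | 0 | 0 | 0
1 | 1 | 0 | 0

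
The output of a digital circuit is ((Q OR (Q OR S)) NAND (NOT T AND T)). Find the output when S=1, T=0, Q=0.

Substituting: ((0 OR (0 OR 1)) NAND (NOT 0 AND 0))
= 1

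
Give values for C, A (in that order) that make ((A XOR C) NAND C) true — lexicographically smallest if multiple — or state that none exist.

C=0, A=0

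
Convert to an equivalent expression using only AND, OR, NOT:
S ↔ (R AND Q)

(S AND (R AND Q)) OR (NOT S AND NOT (R AND Q))
(Biconditional = both true or both false)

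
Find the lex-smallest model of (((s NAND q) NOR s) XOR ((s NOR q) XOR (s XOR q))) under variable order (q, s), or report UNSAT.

q=0, s=0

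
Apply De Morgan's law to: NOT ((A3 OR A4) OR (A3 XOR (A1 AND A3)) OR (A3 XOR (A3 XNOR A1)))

NOT (A3 OR A4) AND NOT (A3 XOR (A1 AND A3)) AND NOT (A3 XOR (A3 XNOR A1))
De Morgan's: NOT(OR of terms) = AND of negations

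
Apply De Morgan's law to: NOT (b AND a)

NOT b OR NOT a
De Morgan's: NOT(AND of terms) = OR of negations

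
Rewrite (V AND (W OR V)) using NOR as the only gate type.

((V NOR V) NOR (((W NOR V) NOR (W NOR V)) NOR ((W NOR V) NOR (W NOR V))))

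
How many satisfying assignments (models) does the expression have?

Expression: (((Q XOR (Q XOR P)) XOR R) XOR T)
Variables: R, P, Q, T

Satisfying assignments: (0,0,0,1), (0,0,1,1), (0,1,0,0), (0,1,1,0), (1,0,0,0), (1,0,1,0), (1,1,0,1), (1,1,1,1)
Count: 8 out of 16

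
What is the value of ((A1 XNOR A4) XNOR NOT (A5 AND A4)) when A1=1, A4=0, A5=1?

Substituting: ((1 XNOR 0) XNOR NOT (1 AND 0))
= 0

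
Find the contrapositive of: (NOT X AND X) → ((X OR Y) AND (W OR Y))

Contrapositive: NOT ((X OR Y) AND (W OR Y)) → NOT (NOT X AND X)
Note: A statement and its contrapositive are logically equivalent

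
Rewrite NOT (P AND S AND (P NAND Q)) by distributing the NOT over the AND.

NOT P OR NOT S OR NOT (P NAND Q)
De Morgan's: NOT(AND of terms) = OR of negations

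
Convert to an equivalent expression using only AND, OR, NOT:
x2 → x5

NOT x2 OR x5
(Implication elimination: A → B = NOT A OR B)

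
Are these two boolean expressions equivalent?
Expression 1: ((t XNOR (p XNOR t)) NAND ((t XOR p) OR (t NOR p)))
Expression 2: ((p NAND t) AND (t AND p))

No. Counterexample: with t=0, p=0, Expression 1 = 1 but Expression 2 = 0.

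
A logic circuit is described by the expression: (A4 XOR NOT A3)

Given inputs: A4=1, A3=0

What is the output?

Substituting: (1 XOR NOT 0)
= 0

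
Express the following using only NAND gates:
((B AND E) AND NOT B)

((((B NAND E) NAND (B NAND E)) NAND (B NAND B)) NAND (((B NAND E) NAND (B NAND E)) NAND (B NAND B)))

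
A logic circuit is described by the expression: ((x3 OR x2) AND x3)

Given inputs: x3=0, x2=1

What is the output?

Substituting: ((0 OR 1) AND 0)
= 0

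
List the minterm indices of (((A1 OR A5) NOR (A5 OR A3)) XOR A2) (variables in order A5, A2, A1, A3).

Σm(0, 5, 6, 7, 12, 13, 14, 15) = (NOT A5 AND NOT A2 AND NOT A1 AND NOT A3) OR (NOT A5 AND A2 AND NOT A1 AND A3) OR (NOT A5 AND A2 AND A1 AND NOT A3) OR (NOT A5 AND A2 AND A1 AND A3) OR (A5 AND A2 AND NOT A1 AND NOT A3) OR (A5 AND A2 AND NOT A1 AND A3) OR (A5 AND A2 AND A1 AND NOT A3) OR (A5 AND A2 AND A1 AND A3)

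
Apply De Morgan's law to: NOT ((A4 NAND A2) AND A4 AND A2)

NOT (A4 NAND A2) OR NOT A4 OR NOT A2
De Morgan's: NOT(AND of terms) = OR of negations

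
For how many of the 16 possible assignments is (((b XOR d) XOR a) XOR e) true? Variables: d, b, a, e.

Satisfying assignments: (0,0,0,1), (0,0,1,0), (0,1,0,0), (0,1,1,1), (1,0,0,0), (1,0,1,1), (1,1,0,1), (1,1,1,0)
Count: 8 out of 16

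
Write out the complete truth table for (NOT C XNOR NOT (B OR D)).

D | B | C | Output
------------------
0 | 0 | 0 | 1
0 | 0 | 1 | 0
0 | 1 | 0 | 0
0 | 1 | 1 | 1
1 | 0 | 0 | 0
1 | 0 | 1 | 1
1 | 1 | 0 | 0
1 | 1 | 1 | 1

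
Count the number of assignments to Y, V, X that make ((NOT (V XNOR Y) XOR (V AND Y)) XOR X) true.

Satisfying assignments: (0,0,1), (0,1,0), (1,0,0), (1,1,0)
Count: 4 out of 8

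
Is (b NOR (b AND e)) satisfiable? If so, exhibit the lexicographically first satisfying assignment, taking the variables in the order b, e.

b=0, e=0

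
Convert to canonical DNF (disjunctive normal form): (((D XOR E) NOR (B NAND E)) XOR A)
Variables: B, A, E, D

(NOT B AND A AND NOT E AND NOT D) OR (NOT B AND A AND NOT E AND D) OR (NOT B AND A AND E AND NOT D) OR (NOT B AND A AND E AND D) OR (B AND NOT A AND E AND D) OR (B AND A AND NOT E AND NOT D) OR (B AND A AND NOT E AND D) OR (B AND A AND E AND NOT D)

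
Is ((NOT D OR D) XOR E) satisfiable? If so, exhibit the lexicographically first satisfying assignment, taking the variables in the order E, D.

E=0, D=0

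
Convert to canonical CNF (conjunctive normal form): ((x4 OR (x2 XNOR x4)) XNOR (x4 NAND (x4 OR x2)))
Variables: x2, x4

(x2 OR NOT x4) AND (NOT x2 OR x4) AND (NOT x2 OR NOT x4)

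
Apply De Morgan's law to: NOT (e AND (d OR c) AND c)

NOT e OR NOT (d OR c) OR NOT c
De Morgan's: NOT(AND of terms) = OR of negations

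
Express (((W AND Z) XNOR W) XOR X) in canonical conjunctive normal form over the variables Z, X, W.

(Z OR X OR NOT W) AND (Z OR NOT X OR W) AND (NOT Z OR NOT X OR W) AND (NOT Z OR NOT X OR NOT W)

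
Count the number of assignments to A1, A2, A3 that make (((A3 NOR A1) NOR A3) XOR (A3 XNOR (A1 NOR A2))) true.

Satisfying assignments: (0,0,1), (0,1,0)
Count: 2 out of 8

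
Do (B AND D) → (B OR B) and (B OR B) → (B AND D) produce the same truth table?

No, Converse is not equivalent to original (counterexample: B=1, D=0)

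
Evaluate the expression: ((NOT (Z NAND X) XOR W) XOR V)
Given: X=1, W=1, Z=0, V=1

Substituting: ((NOT (0 NAND 1) XOR 1) XOR 1)
= 0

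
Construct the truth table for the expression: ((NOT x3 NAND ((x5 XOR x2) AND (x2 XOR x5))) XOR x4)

x3 | x2 | x4 | x5 | Output
--------------------------
0 | 0 | 0 | 0 | 1
0 | 0 | 0 | 1 | 0
0 | 0 | 1 | 0 | 0
0 | 0 | 1 | 1 | 1
0 | 1 | 0 | 0 | 0
0 | 1 | 0 | 1 | 1
0 | 1 | 1 | 0 | 1
0 | 1 | 1 | 1 | 0
1 | 0 | 0 | 0 | 1
1 | 0 | 0 | 1 | 1
1 | 0 | 1 | 0 | 0
1 | 0 | 1 | 1 | 0
1 | 1 | 0 | 0 | 1
1 | 1 | 0 | 1 | 1
1 | 1 | 1 | 0 | 0
1 | 1 | 1 | 1 | 0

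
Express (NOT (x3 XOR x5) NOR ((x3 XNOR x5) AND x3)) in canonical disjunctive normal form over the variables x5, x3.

(NOT x5 AND x3) OR (x5 AND NOT x3)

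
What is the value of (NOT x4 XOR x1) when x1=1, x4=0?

Substituting: (NOT 0 XOR 1)
= 0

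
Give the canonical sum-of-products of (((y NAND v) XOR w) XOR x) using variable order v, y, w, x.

Σm(0, 3, 4, 7, 8, 11, 13, 14) = (NOT v AND NOT y AND NOT w AND NOT x) OR (NOT v AND NOT y AND w AND x) OR (NOT v AND y AND NOT w AND NOT x) OR (NOT v AND y AND w AND x) OR (v AND NOT y AND NOT w AND NOT x) OR (v AND NOT y AND w AND x) OR (v AND y AND NOT w AND x) OR (v AND y AND w AND NOT x)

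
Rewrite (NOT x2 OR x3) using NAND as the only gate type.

(((x2 NAND x2) NAND (x2 NAND x2)) NAND (x3 NAND x3))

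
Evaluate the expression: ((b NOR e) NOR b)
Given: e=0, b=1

Substituting: ((1 NOR 0) NOR 1)
= 0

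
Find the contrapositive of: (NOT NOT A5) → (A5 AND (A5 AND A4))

Contrapositive: NOT (A5 AND (A5 AND A4)) → NOT A5
Note: A statement and its contrapositive are logically equivalent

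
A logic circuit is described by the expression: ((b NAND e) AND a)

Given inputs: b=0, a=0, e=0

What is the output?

Substituting: ((0 NAND 0) AND 0)
= 0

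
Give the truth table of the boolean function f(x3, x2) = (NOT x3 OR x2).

x3 | x2 | Output
----------------
0 | 0 | 1
0 | 1 | 1
1 | 0 | 0
1 | 1 | 1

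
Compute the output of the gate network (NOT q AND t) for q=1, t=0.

Substituting: (NOT 1 AND 0)
= 0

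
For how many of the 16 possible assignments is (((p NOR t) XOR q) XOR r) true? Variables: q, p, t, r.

Satisfying assignments: (0,0,0,0), (0,0,1,1), (0,1,0,1), (0,1,1,1), (1,0,0,1), (1,0,1,0), (1,1,0,0), (1,1,1,0)
Count: 8 out of 16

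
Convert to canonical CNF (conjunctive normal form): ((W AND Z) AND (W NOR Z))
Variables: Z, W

(Z OR W) AND (Z OR NOT W) AND (NOT Z OR W) AND (NOT Z OR NOT W)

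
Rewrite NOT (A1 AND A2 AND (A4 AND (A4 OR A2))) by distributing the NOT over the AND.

NOT A1 OR NOT A2 OR NOT (A4 AND (A4 OR A2))
De Morgan's: NOT(AND of terms) = OR of negations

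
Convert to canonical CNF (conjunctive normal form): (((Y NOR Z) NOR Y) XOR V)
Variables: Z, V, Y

(Z OR V OR Y) AND (Z OR V OR NOT Y) AND (NOT Z OR V OR NOT Y) AND (NOT Z OR NOT V OR Y)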